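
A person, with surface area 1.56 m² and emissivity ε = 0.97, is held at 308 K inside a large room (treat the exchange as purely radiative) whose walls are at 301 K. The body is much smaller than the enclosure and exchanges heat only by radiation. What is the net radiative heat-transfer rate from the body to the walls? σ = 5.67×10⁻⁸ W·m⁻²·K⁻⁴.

P_net ≈ 67.8 W

For a small grey body in a large enclosure: P_net = εσA(T_body⁴ − T_wall⁴).
A = 1.56 m²; T_body⁴ − T_wall⁴ = 8.999×10⁹ − 8.209×10⁹ = 7.906×10⁸ K⁴.
|P_net| = 0.97·5.67×10⁻⁸·1.560·7.906×10⁸.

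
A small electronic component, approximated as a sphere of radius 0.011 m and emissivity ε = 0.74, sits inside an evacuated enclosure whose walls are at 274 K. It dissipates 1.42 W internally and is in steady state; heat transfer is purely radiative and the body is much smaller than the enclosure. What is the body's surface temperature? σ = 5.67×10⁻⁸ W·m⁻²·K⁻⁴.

For a small grey body in a large enclosure, net radiated power = εσA(T⁴ − T_w⁴).
Steady state: P = εσA(T⁴ − T_w⁴) with A = 4πr² = 0.001521 m².
T⁴ = P/(εσA) + T_w⁴ = 1.42/(0.74·5.67×10⁻⁸·0.001521) + (274)⁴
    = 2.226×10¹⁰ + 5.636×10⁹ = 2.789×10¹⁰ K⁴.

T ≈ 409 K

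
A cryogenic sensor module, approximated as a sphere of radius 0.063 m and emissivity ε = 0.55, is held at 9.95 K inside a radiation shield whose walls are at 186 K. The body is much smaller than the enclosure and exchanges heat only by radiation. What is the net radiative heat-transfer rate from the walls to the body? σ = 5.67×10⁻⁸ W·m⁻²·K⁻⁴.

P_net ≈ 1.86 W

For a small grey body in a large enclosure: P_net = εσA(T_body⁴ − T_wall⁴).
A = 4πr² = 0.04988 m²; T_body⁴ − T_wall⁴ = 9801 − 1.197×10⁹ = -1.197×10⁹ K⁴.
|P_net| = 0.55·5.67×10⁻⁸·0.04988·1.197×10⁹.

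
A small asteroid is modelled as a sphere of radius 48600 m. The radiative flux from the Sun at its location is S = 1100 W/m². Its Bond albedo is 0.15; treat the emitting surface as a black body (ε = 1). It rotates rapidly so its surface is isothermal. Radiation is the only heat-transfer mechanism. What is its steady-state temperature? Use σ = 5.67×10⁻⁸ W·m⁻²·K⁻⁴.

At equilibrium, absorbed power = emitted power.
Absorbing cross-section = πr² = 7.420×10⁹ m²; emitting surface = 4πr² = 2.968×10¹⁰ m² (ratio 4).
(1−a)S·A_cross = εσ·A_surf·T⁴  ⇒  T⁴ = (1−a)S/(4σ).
T⁴ = 0.850·1100/(4·5.67×10⁻⁸) = 4.123×10⁹ K⁴.
T = (4.123×10⁹)^(1/4).

T ≈ 253 K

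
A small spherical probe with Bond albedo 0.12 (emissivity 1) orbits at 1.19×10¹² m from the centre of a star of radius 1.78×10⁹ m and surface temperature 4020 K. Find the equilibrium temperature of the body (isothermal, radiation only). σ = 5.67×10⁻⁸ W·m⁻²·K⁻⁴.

The star's surface emits σT_*⁴; at distance d the flux is S = σT_*⁴(R_*/d)².
S = 5.67×10⁻⁸·(4020)⁴·(1.78×10⁹/1.19×10¹²)² = 33.13 W/m².
For an isothermal sphere T⁴ = (1−a)S/(4σ) = 1.286×10⁸ K⁴.

T ≈ 106 K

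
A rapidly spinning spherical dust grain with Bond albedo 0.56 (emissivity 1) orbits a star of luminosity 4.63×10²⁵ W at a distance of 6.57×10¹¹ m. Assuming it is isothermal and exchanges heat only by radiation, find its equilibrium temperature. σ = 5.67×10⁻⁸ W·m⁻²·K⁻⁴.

First find the stellar flux at distance d: S = L/(4πd²) = 4.63×10²⁵/(4π·(6.57×10¹¹)²) = 8.536 W/m².
For an isothermal sphere, absorbed (1−a)S·πr² = emitted σ·4πr²·T⁴, so T⁴ = (1−a)S/(4σ).
T⁴ = 0.440·8.536/(4·5.67×10⁻⁸) = 1.656×10⁷ K⁴.

T ≈ 63.8 K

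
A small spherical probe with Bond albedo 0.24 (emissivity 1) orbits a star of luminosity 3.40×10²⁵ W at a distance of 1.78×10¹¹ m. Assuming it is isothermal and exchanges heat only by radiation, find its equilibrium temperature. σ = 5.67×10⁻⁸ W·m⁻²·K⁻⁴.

First find the stellar flux at distance d: S = L/(4πd²) = 3.40×10²⁵/(4π·(1.78×10¹¹)²) = 85.39 W/m².
For an isothermal sphere, absorbed (1−a)S·πr² = emitted σ·4πr²·T⁴, so T⁴ = (1−a)S/(4σ).
T⁴ = 0.760·85.39/(4·5.67×10⁻⁸) = 2.862×10⁸ K⁴.

T ≈ 130 K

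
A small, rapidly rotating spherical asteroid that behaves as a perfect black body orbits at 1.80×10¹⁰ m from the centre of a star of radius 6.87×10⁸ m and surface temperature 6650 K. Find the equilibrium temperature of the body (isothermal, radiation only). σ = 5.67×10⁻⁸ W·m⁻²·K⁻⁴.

T ≈ 919 K

The star's surface emits σT_*⁴; at distance d the flux is S = σT_*⁴(R_*/d)².
S = 5.67×10⁻⁸·(6650)⁴·(6.87×10⁸/1.80×10¹⁰)² = 1.615×10⁵ W/m².
For an isothermal sphere T⁴ = (1−a)S/(4σ) = 7.122×10¹¹ K⁴.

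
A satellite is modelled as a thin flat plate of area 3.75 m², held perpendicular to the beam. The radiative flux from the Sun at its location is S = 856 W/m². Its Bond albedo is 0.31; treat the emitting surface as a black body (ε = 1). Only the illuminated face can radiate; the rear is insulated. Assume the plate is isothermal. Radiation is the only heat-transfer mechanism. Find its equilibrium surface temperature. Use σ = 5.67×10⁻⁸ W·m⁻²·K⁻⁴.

At equilibrium, absorbed power = emitted power.
Absorbing cross-section = A = 3.750 m²; emitting surface = A = 3.750 m² (ratio 1).
(1−a)S·A_cross = εσ·A_surf·T⁴  ⇒  T⁴ = (1−a)S/(1σ).
T⁴ = 0.690·856/(1·5.67×10⁻⁸) = 1.042×10¹⁰ K⁴.
T = (1.042×10¹⁰)^(1/4).

T ≈ 319 K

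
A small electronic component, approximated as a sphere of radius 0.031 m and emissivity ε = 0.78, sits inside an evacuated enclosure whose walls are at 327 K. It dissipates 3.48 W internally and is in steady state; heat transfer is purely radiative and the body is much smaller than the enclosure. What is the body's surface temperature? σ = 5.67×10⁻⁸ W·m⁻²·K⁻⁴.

T ≈ 366 K

For a small grey body in a large enclosure, net radiated power = εσA(T⁴ − T_w⁴).
Steady state: P = εσA(T⁴ − T_w⁴) with A = 4πr² = 0.01208 m².
T⁴ = P/(εσA) + T_w⁴ = 3.48/(0.78·5.67×10⁻⁸·0.01208) + (327)⁴
    = 6.516×10⁹ + 1.143×10¹⁰ = 1.795×10¹⁰ K⁴.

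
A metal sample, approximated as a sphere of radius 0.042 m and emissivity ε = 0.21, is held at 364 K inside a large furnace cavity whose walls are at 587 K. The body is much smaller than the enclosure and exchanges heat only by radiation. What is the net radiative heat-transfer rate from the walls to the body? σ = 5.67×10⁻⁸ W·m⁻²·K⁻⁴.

P_net ≈ 26.7 W

For a small grey body in a large enclosure: P_net = εσA(T_body⁴ − T_wall⁴).
A = 4πr² = 0.02217 m²; T_body⁴ − T_wall⁴ = 1.756×10¹⁰ − 1.187×10¹¹ = -1.012×10¹¹ K⁴.
|P_net| = 0.21·5.67×10⁻⁸·0.02217·1.012×10¹¹.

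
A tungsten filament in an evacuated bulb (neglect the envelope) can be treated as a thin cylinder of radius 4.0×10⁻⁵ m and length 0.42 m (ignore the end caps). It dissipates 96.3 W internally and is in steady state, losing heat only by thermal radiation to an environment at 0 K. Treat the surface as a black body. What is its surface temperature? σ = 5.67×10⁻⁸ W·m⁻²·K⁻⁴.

Steady state: internal power = radiated power, P = εσA T⁴.
Radiating area A = 2πrL = 1.056×10⁻⁴ m².
T⁴ = P/(εσA) = 96.3/(1.0·5.67×10⁻⁸·1.056×10⁻⁴) = 1.609×10¹³ K⁴.
T = (1.609×10¹³)^(1/4).

T ≈ 2000 K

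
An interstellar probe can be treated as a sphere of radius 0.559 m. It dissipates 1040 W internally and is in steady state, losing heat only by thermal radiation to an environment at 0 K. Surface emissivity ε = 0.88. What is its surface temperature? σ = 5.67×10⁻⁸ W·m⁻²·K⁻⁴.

Steady state: internal power = radiated power, P = εσA T⁴.
Radiating area A = 4πr² = 3.927 m².
T⁴ = P/(εσA) = 1040/(0.88·5.67×10⁻⁸·3.927) = 5.308×10⁹ K⁴.
T = (5.308×10⁹)^(1/4).

T ≈ 270 K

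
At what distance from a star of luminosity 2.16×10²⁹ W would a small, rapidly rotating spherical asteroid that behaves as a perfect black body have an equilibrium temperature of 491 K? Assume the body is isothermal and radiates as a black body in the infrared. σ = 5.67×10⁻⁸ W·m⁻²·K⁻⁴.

For an isothermal black-emitting sphere, (1−a)S·πr² = σ·4πr²·T⁴ ⇒ S = 4σT⁴/(1−a).
S = 4·5.67×10⁻⁸·(491)⁴/1.00 = 13180 W/m².
Flux falls as S = L/(4πd²), so d = √(L/(4πS)) = √(2.16×10²⁹/(4π·13180)).

d ≈ 1.14×10¹² m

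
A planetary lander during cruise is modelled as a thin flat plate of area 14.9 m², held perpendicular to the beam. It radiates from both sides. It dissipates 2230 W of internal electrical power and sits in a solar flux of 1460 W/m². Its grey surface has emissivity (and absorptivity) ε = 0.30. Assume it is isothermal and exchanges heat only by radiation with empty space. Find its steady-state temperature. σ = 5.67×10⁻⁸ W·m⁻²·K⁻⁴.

T ≈ 363 K

At steady state, absorbed solar power + internal power = radiated power.
Absorbed: α·S·A_cross = 0.30·1460·14.90 = 6526 W (cross-section A).
Total input = 6526 + 2230 = 8756 W.
Radiated: εσ·A_surf·T⁴ with A_surf = 2A = 29.80 m².
T⁴ = 8756/(0.30·5.67×10⁻⁸·29.80) = 1.727×10¹⁰ K⁴.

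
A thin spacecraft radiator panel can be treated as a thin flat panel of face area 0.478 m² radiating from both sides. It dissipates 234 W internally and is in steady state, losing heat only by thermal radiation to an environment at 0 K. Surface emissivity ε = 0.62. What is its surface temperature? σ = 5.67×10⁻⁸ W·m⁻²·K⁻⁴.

T ≈ 289 K

Steady state: internal power = radiated power, P = εσA T⁴.
Radiating area A = 2·0.478 = 0.9560 m².
T⁴ = P/(εσA) = 234/(0.62·5.67×10⁻⁸·0.9560) = 6.963×10⁹ K⁴.
T = (6.963×10⁹)^(1/4).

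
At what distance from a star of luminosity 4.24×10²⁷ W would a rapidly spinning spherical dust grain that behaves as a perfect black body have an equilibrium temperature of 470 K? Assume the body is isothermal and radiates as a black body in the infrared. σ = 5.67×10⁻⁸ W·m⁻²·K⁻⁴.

d ≈ 1.75×10¹¹ m

For an isothermal black-emitting sphere, (1−a)S·πr² = σ·4πr²·T⁴ ⇒ S = 4σT⁴/(1−a).
S = 4·5.67×10⁻⁸·(470)⁴/1.00 = 11070 W/m².
Flux falls as S = L/(4πd²), so d = √(L/(4πS)) = √(4.24×10²⁷/(4π·11070)).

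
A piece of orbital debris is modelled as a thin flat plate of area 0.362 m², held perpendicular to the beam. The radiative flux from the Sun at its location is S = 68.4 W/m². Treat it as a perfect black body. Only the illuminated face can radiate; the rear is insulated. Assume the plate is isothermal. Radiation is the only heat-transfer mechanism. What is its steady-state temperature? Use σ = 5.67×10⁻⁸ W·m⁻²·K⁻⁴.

T ≈ 186 K

At equilibrium, absorbed power = emitted power.
Absorbing cross-section = A = 0.3620 m²; emitting surface = A = 0.3620 m² (ratio 1).
S·A_cross = εσ·A_surf·T⁴  ⇒  T⁴ = S/(1σ).
T⁴ = 1.00·68.4/(1·5.67×10⁻⁸) = 1.206×10⁹ K⁴.
T = (1.206×10⁹)^(1/4).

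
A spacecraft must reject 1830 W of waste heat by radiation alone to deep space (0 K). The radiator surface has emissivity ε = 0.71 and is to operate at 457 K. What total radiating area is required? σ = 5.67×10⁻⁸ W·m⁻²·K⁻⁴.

A ≈ 1.04 m²

P = εσA T⁴ ⇒ A = P/(εσT⁴).
T⁴ = 4.362×10¹⁰ K⁴.
A = 1830/(0.71 × 5.67×10⁻⁸ × 4.362×10¹⁰).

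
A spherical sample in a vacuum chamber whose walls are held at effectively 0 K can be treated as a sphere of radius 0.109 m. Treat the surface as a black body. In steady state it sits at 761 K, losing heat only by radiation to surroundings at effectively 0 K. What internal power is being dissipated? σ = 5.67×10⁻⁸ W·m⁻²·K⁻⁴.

P ≈ 2840 W

Steady state: P = εσA T⁴.
A = 4πr² = 0.1493 m²; T⁴ = (761)⁴ = 3.354×10¹¹ K⁴.
P = 1.0 × 5.67×10⁻⁸ × 0.1493 × 3.354×10¹¹.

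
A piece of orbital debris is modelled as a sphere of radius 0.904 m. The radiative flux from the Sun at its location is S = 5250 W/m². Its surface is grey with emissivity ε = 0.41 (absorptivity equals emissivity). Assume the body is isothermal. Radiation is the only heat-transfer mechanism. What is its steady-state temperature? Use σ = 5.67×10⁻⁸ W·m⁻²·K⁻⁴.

T ≈ 390 K

At equilibrium, absorbed power = emitted power.
Absorbing cross-section = πr² = 2.567 m²; emitting surface = 4πr² = 10.27 m² (ratio 4).
εS·A_cross = εσ·A_surf·T⁴  ⇒  T⁴ = S/(4σ)   (ε cancels).
T⁴ = 5250/(4·5.67×10⁻⁸) = 2.315×10¹⁰ K⁴.
T = (2.315×10¹⁰)^(1/4).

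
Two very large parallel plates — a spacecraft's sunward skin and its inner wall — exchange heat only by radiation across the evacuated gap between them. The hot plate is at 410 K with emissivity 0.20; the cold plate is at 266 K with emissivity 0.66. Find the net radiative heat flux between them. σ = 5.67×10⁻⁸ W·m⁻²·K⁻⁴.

q ≈ 239 W/m²

For two infinite grey parallel plates, q = σ(T₁⁴ − T₂⁴)/(1/ε₁ + 1/ε₂ − 1).
T₁⁴ − T₂⁴ = 2.826×10¹⁰ − 5.006×10⁹ = 2.325×10¹⁰ K⁴.
1/ε₁ + 1/ε₂ − 1 = 5.000 + 1.515 − 1 = 5.515.
q = 5.67×10⁻⁸ × 2.325×10¹⁰ / 5.515.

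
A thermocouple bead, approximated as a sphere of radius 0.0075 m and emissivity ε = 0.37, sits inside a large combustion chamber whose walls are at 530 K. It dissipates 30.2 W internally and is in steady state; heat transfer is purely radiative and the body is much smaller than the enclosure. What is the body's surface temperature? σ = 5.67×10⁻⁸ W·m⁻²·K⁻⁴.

For a small grey body in a large enclosure, net radiated power = εσA(T⁴ − T_w⁴).
Steady state: P = εσA(T⁴ − T_w⁴) with A = 4πr² = 7.069×10⁻⁴ m².
T⁴ = P/(εσA) + T_w⁴ = 30.2/(0.37·5.67×10⁻⁸·7.069×10⁻⁴) + (530)⁴
    = 2.037×10¹² + 7.890×10¹⁰ = 2.115×10¹² K⁴.

T ≈ 1210 K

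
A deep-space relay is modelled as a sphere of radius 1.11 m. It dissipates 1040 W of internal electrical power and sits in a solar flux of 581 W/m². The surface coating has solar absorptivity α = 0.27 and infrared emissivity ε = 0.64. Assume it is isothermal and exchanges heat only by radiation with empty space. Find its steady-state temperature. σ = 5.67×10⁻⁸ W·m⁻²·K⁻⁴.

At steady state, absorbed solar power + internal power = radiated power.
Absorbed: α·S·A_cross = 0.27·581·3.871 = 607.2 W (cross-section πr²).
Total input = 607.2 + 1040 = 1647 W.
Radiated: εσ·A_surf·T⁴ with A_surf = 4πr² = 15.48 m².
T⁴ = 1647/(0.64·5.67×10⁻⁸·15.48) = 2.932×10⁹ K⁴.

T ≈ 233 K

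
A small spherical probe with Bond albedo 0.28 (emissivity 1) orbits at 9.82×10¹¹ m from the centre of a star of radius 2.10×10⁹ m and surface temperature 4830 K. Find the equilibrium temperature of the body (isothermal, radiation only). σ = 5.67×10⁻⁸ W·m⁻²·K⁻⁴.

T ≈ 145 K

The star's surface emits σT_*⁴; at distance d the flux is S = σT_*⁴(R_*/d)².
S = 5.67×10⁻⁸·(4830)⁴·(2.10×10⁹/9.82×10¹¹)² = 141.1 W/m².
For an isothermal sphere T⁴ = (1−a)S/(4σ) = 4.480×10⁸ K⁴.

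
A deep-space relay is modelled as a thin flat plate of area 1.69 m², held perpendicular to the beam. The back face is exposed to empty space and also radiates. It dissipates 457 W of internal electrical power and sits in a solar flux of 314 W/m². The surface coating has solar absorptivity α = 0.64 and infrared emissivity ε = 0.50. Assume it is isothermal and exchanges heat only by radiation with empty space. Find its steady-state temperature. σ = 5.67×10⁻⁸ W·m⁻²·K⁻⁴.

T ≈ 302 K

At steady state, absorbed solar power + internal power = radiated power.
Absorbed: α·S·A_cross = 0.64·314·1.690 = 339.6 W (cross-section A).
Total input = 339.6 + 457 = 796.6 W.
Radiated: εσ·A_surf·T⁴ with A_surf = 2A = 3.380 m².
T⁴ = 796.6/(0.50·5.67×10⁻⁸·3.380) = 8.313×10⁹ K⁴.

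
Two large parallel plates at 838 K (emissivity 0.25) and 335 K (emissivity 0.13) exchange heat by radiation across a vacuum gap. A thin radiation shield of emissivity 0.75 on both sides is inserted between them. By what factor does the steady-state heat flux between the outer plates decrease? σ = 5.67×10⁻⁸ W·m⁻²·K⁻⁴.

Without shield: q₀ = σΔ(T⁴)/(1/ε₁+1/ε₂−1) with denominator 10.69.
With shield the two gaps are in series; the resistances add: (1/ε₁+1/ε_s−1)+(1/ε_s+1/ε₂−1) = 4.333+8.026 = 12.36.
Heat-flux ratio q₀/q = 12.36/10.69.

factor ≈ 1.16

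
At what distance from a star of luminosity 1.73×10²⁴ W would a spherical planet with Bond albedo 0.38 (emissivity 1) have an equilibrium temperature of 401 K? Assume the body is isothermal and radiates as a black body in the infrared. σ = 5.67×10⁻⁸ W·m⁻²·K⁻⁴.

For an isothermal black-emitting sphere, (1−a)S·πr² = σ·4πr²·T⁴ ⇒ S = 4σT⁴/(1−a).
S = 4·5.67×10⁻⁸·(401)⁴/0.620 = 9459 W/m².
Flux falls as S = L/(4πd²), so d = √(L/(4πS)) = √(1.73×10²⁴/(4π·9459)).

d ≈ 3.82×10⁹ m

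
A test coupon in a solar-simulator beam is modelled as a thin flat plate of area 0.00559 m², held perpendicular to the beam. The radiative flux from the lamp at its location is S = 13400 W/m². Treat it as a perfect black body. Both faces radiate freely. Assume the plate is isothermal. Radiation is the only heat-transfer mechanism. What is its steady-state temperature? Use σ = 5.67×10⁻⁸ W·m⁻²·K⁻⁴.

At equilibrium, absorbed power = emitted power.
Absorbing cross-section = A = 0.005590 m²; emitting surface = 2A = 0.01118 m² (ratio 2).
S·A_cross = εσ·A_surf·T⁴  ⇒  T⁴ = S/(2σ).
T⁴ = 1.00·13400/(2·5.67×10⁻⁸) = 1.182×10¹¹ K⁴.
T = (1.182×10¹¹)^(1/4).

T ≈ 586 K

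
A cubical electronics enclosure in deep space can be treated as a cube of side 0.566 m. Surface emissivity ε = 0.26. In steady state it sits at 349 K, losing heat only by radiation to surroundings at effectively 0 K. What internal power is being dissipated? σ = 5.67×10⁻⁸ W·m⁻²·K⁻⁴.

P ≈ 420 W

Steady state: P = εσA T⁴.
A = 6L² = 1.922 m²; T⁴ = (349)⁴ = 1.484×10¹⁰ K⁴.
P = 0.26 × 5.67×10⁻⁸ × 1.922 × 1.484×10¹⁰.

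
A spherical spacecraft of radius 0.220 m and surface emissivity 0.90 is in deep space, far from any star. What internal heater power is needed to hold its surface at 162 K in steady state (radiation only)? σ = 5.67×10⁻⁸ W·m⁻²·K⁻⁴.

P ≈ 21.4 W

P = εσ·4πr²·T⁴.
4πr² = 0.6082 m²; T⁴ = 6.887×10⁸ K⁴.
P = 0.90·5.67×10⁻⁸·0.6082·6.887×10⁸.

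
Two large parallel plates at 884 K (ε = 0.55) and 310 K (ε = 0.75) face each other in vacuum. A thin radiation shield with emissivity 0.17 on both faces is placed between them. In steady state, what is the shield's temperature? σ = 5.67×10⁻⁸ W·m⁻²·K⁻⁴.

In steady state the net flux on the hot side equals that on the cold side.
σ(T₁⁴−T_s⁴)/D₁ = σ(T_s⁴−T₂⁴)/D₂, with D₁ = 1/ε₁+1/ε_s−1 = 6.701, D₂ = 1/ε_s+1/ε₂−1 = 6.216.
Solve for T_s⁴: T_s⁴ = (D₂·T₁⁴ + D₁·T₂⁴)/(D₁+D₂) = 2.987×10¹¹ K⁴.

T_s ≈ 739 K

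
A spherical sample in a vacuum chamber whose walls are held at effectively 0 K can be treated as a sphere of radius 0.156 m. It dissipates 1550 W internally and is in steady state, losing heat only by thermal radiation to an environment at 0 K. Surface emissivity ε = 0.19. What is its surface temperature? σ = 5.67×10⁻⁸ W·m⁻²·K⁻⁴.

Steady state: internal power = radiated power, P = εσA T⁴.
Radiating area A = 4πr² = 0.3058 m².
T⁴ = P/(εσA) = 1550/(0.19·5.67×10⁻⁸·0.3058) = 4.705×10¹¹ K⁴.
T = (4.705×10¹¹)^(1/4).

T ≈ 828 K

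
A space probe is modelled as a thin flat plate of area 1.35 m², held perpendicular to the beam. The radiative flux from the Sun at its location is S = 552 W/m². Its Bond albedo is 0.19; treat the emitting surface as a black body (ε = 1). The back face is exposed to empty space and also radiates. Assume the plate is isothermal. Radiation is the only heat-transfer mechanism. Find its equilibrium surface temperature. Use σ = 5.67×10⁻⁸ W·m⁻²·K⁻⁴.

T ≈ 251 K

At equilibrium, absorbed power = emitted power.
Absorbing cross-section = A = 1.350 m²; emitting surface = 2A = 2.700 m² (ratio 2).
(1−a)S·A_cross = εσ·A_surf·T⁴  ⇒  T⁴ = (1−a)S/(2σ).
T⁴ = 0.810·552/(2·5.67×10⁻⁸) = 3.943×10⁹ K⁴.
T = (3.943×10⁹)^(1/4).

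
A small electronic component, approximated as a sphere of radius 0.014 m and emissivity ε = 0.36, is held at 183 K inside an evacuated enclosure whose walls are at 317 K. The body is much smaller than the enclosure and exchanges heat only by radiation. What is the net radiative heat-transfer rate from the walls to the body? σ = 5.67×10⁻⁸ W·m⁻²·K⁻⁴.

P_net ≈ 0.451 W

For a small grey body in a large enclosure: P_net = εσA(T_body⁴ − T_wall⁴).
A = 4πr² = 0.002463 m²; T_body⁴ − T_wall⁴ = 1.122×10⁹ − 1.010×10¹⁰ = -8.977×10⁹ K⁴.
|P_net| = 0.36·5.67×10⁻⁸·0.002463·8.977×10⁹.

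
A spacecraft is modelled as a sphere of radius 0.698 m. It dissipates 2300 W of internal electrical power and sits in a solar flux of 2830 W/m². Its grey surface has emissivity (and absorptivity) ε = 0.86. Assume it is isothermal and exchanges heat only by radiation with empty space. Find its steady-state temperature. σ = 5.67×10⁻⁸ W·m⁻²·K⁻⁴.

T ≈ 377 K

At steady state, absorbed solar power + internal power = radiated power.
Absorbed: α·S·A_cross = 0.86·2830·1.531 = 3725 W (cross-section πr²).
Total input = 3725 + 2300 = 6025 W.
Radiated: εσ·A_surf·T⁴ with A_surf = 4πr² = 6.122 m².
T⁴ = 6025/(0.86·5.67×10⁻⁸·6.122) = 2.018×10¹⁰ K⁴.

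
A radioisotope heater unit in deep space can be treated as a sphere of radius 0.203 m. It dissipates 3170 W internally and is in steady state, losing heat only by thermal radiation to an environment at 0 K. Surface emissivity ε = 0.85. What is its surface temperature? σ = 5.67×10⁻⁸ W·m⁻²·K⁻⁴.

T ≈ 597 K

Steady state: internal power = radiated power, P = εσA T⁴.
Radiating area A = 4πr² = 0.5178 m².
T⁴ = P/(εσA) = 3170/(0.85·5.67×10⁻⁸·0.5178) = 1.270×10¹¹ K⁴.
T = (1.270×10¹¹)^(1/4).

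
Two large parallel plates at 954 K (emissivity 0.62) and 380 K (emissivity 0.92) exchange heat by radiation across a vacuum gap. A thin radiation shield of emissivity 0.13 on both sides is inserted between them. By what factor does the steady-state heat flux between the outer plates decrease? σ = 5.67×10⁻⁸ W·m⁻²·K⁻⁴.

factor ≈ 9.46

Without shield: q₀ = σΔ(T⁴)/(1/ε₁+1/ε₂−1) with denominator 1.700.
With shield the two gaps are in series; the resistances add: (1/ε₁+1/ε_s−1)+(1/ε_s+1/ε₂−1) = 8.305+7.779 = 16.08.
Heat-flux ratio q₀/q = 16.08/1.700.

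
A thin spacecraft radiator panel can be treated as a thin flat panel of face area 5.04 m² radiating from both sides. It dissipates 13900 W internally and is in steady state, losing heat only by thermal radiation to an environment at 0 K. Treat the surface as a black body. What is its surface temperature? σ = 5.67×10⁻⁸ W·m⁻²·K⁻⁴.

Steady state: internal power = radiated power, P = εσA T⁴.
Radiating area A = 2·5.04 = 10.08 m².
T⁴ = P/(εσA) = 13900/(1.0·5.67×10⁻⁸·10.08) = 2.432×10¹⁰ K⁴.
T = (2.432×10¹⁰)^(1/4).

T ≈ 395 K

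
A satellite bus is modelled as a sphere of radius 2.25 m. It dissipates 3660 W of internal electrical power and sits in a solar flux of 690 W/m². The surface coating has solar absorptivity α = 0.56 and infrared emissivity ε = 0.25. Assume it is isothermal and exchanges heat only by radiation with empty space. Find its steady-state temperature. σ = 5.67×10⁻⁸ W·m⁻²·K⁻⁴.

At steady state, absorbed solar power + internal power = radiated power.
Absorbed: α·S·A_cross = 0.56·690·15.90 = 6145 W (cross-section πr²).
Total input = 6145 + 3660 = 9805 W.
Radiated: εσ·A_surf·T⁴ with A_surf = 4πr² = 63.62 m².
T⁴ = 9805/(0.25·5.67×10⁻⁸·63.62) = 1.087×10¹⁰ K⁴.

T ≈ 323 K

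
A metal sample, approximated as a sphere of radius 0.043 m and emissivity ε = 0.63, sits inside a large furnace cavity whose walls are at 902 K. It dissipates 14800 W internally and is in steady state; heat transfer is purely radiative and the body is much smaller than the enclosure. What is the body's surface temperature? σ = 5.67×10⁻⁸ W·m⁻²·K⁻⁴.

T ≈ 2070 K

For a small grey body in a large enclosure, net radiated power = εσA(T⁴ − T_w⁴).
Steady state: P = εσA(T⁴ − T_w⁴) with A = 4πr² = 0.02324 m².
T⁴ = P/(εσA) + T_w⁴ = 14800/(0.63·5.67×10⁻⁸·0.02324) + (902)⁴
    = 1.783×10¹³ + 6.620×10¹¹ = 1.849×10¹³ K⁴.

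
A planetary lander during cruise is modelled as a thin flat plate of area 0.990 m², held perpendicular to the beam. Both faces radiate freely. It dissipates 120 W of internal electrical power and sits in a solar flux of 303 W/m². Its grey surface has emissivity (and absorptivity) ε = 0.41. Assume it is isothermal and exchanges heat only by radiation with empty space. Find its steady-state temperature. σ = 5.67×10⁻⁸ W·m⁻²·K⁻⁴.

At steady state, absorbed solar power + internal power = radiated power.
Absorbed: α·S·A_cross = 0.41·303·0.9900 = 123.0 W (cross-section A).
Total input = 123.0 + 120 = 243.0 W.
Radiated: εσ·A_surf·T⁴ with A_surf = 2A = 1.980 m².
T⁴ = 243.0/(0.41·5.67×10⁻⁸·1.980) = 5.279×10⁹ K⁴.

T ≈ 270 K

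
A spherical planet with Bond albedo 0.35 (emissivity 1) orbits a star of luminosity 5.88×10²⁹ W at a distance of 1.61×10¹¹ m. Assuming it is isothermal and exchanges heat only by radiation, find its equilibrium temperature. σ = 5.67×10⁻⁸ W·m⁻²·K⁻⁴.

First find the stellar flux at distance d: S = L/(4πd²) = 5.88×10²⁹/(4π·(1.61×10¹¹)²) = 1.805×10⁶ W/m².
For an isothermal sphere, absorbed (1−a)S·πr² = emitted σ·4πr²·T⁴, so T⁴ = (1−a)S/(4σ).
T⁴ = 0.650·1.805×10⁶/(4·5.67×10⁻⁸) = 5.174×10¹² K⁴.

T ≈ 1510 K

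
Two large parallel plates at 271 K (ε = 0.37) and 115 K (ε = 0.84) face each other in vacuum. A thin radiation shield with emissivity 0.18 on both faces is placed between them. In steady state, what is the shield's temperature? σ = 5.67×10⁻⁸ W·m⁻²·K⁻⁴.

In steady state the net flux on the hot side equals that on the cold side.
σ(T₁⁴−T_s⁴)/D₁ = σ(T_s⁴−T₂⁴)/D₂, with D₁ = 1/ε₁+1/ε_s−1 = 7.258, D₂ = 1/ε_s+1/ε₂−1 = 5.746.
Solve for T_s⁴: T_s⁴ = (D₂·T₁⁴ + D₁·T₂⁴)/(D₁+D₂) = 2.481×10⁹ K⁴.

T_s ≈ 223 K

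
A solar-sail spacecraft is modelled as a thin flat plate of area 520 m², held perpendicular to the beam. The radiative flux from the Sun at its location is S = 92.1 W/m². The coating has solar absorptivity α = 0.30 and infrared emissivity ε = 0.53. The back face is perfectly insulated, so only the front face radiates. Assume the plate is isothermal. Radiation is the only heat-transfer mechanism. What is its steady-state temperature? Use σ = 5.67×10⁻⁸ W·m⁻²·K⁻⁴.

T ≈ 174 K

At equilibrium, absorbed power = emitted power.
Absorbing cross-section = A = 520.0 m²; emitting surface = A = 520.0 m² (ratio 1).
αS·A_cross = εσ·A_surf·T⁴  ⇒  T⁴ = αS/(ε·1σ).
T⁴ = 0.300·92.1/(0.53·1·5.67×10⁻⁸) = 9.194×10⁸ K⁴.
T = (9.194×10⁸)^(1/4).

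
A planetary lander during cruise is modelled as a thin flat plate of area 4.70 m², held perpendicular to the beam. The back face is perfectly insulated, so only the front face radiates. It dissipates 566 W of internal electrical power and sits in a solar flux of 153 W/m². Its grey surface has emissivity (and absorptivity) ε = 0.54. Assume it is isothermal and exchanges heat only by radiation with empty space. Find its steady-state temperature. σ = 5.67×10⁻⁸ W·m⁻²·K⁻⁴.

T ≈ 285 K

At steady state, absorbed solar power + internal power = radiated power.
Absorbed: α·S·A_cross = 0.54·153·4.700 = 388.3 W (cross-section A).
Total input = 388.3 + 566 = 954.3 W.
Radiated: εσ·A_surf·T⁴ with A_surf = A = 4.700 m².
T⁴ = 954.3/(0.54·5.67×10⁻⁸·4.700) = 6.632×10⁹ K⁴.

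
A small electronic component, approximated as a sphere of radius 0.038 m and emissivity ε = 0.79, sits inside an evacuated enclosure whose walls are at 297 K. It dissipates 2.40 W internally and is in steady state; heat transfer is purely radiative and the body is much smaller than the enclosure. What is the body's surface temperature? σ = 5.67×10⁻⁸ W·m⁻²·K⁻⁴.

T ≈ 322 K

For a small grey body in a large enclosure, net radiated power = εσA(T⁴ − T_w⁴).
Steady state: P = εσA(T⁴ − T_w⁴) with A = 4πr² = 0.01815 m².
T⁴ = P/(εσA) + T_w⁴ = 2.40/(0.79·5.67×10⁻⁸·0.01815) + (297)⁴
    = 2.953×10⁹ + 7.781×10⁹ = 1.073×10¹⁰ K⁴.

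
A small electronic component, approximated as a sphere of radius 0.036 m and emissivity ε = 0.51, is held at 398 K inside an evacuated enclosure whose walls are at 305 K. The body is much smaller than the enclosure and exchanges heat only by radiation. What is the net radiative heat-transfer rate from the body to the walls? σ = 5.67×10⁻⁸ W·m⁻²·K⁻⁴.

P_net ≈ 7.74 W

For a small grey body in a large enclosure: P_net = εσA(T_body⁴ − T_wall⁴).
A = 4πr² = 0.01629 m²; T_body⁴ − T_wall⁴ = 2.509×10¹⁰ − 8.654×10⁹ = 1.644×10¹⁰ K⁴.
|P_net| = 0.51·5.67×10⁻⁸·0.01629·1.644×10¹⁰.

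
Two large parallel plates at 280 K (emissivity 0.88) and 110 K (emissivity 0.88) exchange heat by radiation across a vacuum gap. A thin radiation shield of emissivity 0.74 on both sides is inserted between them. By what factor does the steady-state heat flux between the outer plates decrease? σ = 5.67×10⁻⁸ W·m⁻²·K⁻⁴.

factor ≈ 2.34

Without shield: q₀ = σΔ(T⁴)/(1/ε₁+1/ε₂−1) with denominator 1.273.
With shield the two gaps are in series; the resistances add: (1/ε₁+1/ε_s−1)+(1/ε_s+1/ε₂−1) = 1.488+1.488 = 2.975.
Heat-flux ratio q₀/q = 2.975/1.273.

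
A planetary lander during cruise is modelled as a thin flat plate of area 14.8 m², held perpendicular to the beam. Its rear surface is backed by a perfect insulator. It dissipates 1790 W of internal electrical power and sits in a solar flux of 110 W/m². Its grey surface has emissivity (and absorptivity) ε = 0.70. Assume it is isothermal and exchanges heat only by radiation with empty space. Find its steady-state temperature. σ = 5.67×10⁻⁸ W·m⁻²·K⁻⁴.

T ≈ 266 K

At steady state, absorbed solar power + internal power = radiated power.
Absorbed: α·S·A_cross = 0.70·110·14.80 = 1140 W (cross-section A).
Total input = 1140 + 1790 = 2930 W.
Radiated: εσ·A_surf·T⁴ with A_surf = A = 14.80 m².
T⁴ = 2930/(0.70·5.67×10⁻⁸·14.80) = 4.987×10⁹ K⁴.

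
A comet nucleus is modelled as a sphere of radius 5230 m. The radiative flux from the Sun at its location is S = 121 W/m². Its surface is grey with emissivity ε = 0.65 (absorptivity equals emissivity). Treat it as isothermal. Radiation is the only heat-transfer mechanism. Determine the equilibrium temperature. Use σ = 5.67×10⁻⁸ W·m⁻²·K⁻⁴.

T ≈ 152 K

At equilibrium, absorbed power = emitted power.
Absorbing cross-section = πr² = 8.593×10⁷ m²; emitting surface = 4πr² = 3.437×10⁸ m² (ratio 4).
εS·A_cross = εσ·A_surf·T⁴  ⇒  T⁴ = S/(4σ)   (ε cancels).
T⁴ = 121/(4·5.67×10⁻⁸) = 5.335×10⁸ K⁴.
T = (5.335×10⁸)^(1/4).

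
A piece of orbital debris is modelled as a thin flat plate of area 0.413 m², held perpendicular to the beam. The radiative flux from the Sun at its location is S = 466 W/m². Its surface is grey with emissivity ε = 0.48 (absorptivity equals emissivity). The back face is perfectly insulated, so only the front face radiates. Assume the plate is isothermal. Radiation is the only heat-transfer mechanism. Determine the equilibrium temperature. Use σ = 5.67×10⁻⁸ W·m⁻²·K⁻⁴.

T ≈ 301 K

At equilibrium, absorbed power = emitted power.
Absorbing cross-section = A = 0.4130 m²; emitting surface = A = 0.4130 m² (ratio 1).
εS·A_cross = εσ·A_surf·T⁴  ⇒  T⁴ = S/(1σ)   (ε cancels).
T⁴ = 466/(1·5.67×10⁻⁸) = 8.219×10⁹ K⁴.
T = (8.219×10⁹)^(1/4).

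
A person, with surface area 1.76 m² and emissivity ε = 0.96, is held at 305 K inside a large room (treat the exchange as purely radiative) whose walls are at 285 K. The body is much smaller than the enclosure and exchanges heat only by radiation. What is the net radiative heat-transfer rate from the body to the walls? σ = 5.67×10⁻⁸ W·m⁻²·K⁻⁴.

For a small grey body in a large enclosure: P_net = εσA(T_body⁴ − T_wall⁴).
A = 1.76 m²; T_body⁴ − T_wall⁴ = 8.654×10⁹ − 6.598×10⁹ = 2.056×10⁹ K⁴.
|P_net| = 0.96·5.67×10⁻⁸·1.760·2.056×10⁹.

P_net ≈ 197 W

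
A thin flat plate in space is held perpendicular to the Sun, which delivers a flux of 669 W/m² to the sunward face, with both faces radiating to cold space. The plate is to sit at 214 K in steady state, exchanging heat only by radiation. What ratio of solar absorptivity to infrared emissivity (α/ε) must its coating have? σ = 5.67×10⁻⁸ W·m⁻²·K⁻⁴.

Balance: αS·A = εσ·2A·T⁴ ⇒ α/ε = 2σT⁴/S.
α/ε = 2·5.67×10⁻⁸·(214)⁴/669 = 2·5.67×10⁻⁸·2.097×10⁹/669.

α/ε ≈ 0.356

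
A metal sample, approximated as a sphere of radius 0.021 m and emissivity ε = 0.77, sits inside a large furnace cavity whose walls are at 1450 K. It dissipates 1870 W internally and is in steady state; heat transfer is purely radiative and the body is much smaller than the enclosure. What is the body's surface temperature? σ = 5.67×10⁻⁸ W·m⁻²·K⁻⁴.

T ≈ 1870 K

For a small grey body in a large enclosure, net radiated power = εσA(T⁴ − T_w⁴).
Steady state: P = εσA(T⁴ − T_w⁴) with A = 4πr² = 0.005542 m².
T⁴ = P/(εσA) + T_w⁴ = 1870/(0.77·5.67×10⁻⁸·0.005542) + (1450)⁴
    = 7.729×10¹² + 4.421×10¹² = 1.215×10¹³ K⁴.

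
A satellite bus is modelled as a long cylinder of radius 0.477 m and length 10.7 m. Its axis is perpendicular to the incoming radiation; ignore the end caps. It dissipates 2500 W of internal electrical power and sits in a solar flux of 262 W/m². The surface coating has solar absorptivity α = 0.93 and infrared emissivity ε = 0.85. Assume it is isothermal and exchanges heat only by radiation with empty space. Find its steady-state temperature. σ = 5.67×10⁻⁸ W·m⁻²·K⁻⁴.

T ≈ 238 K

At steady state, absorbed solar power + internal power = radiated power.
Absorbed: α·S·A_cross = 0.93·262·10.21 = 2487 W (cross-section 2rL).
Total input = 2487 + 2500 = 4987 W.
Radiated: εσ·A_surf·T⁴ with A_surf = 2πrL = 32.07 m².
T⁴ = 4987/(0.85·5.67×10⁻⁸·32.07) = 3.227×10⁹ K⁴.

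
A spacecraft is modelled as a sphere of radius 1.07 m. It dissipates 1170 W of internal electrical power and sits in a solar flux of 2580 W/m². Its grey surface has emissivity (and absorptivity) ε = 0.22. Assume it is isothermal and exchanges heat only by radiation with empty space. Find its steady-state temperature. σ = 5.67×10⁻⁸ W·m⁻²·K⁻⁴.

T ≈ 366 K

At steady state, absorbed solar power + internal power = radiated power.
Absorbed: α·S·A_cross = 0.22·2580·3.597 = 2042 W (cross-section πr²).
Total input = 2042 + 1170 = 3212 W.
Radiated: εσ·A_surf·T⁴ with A_surf = 4πr² = 14.39 m².
T⁴ = 3212/(0.22·5.67×10⁻⁸·14.39) = 1.789×10¹⁰ K⁴.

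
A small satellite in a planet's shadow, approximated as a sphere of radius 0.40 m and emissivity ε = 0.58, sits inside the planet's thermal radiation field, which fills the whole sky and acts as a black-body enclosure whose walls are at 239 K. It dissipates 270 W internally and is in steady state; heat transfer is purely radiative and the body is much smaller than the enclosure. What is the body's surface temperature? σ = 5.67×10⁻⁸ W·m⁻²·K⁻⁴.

For a small grey body in a large enclosure, net radiated power = εσA(T⁴ − T_w⁴).
Steady state: P = εσA(T⁴ − T_w⁴) with A = 4πr² = 2.011 m².
T⁴ = P/(εσA) + T_w⁴ = 270/(0.58·5.67×10⁻⁸·2.011) + (239)⁴
    = 4.083×10⁹ + 3.263×10⁹ = 7.346×10⁹ K⁴.

T ≈ 293 K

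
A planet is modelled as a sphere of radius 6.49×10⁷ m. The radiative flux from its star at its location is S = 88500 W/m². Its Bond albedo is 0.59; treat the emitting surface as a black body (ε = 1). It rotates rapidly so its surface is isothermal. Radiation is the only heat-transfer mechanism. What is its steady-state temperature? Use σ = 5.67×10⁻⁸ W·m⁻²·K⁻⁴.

At equilibrium, absorbed power = emitted power.
Absorbing cross-section = πr² = 1.323×10¹⁶ m²; emitting surface = 4πr² = 5.293×10¹⁶ m² (ratio 4).
(1−a)S·A_cross = εσ·A_surf·T⁴  ⇒  T⁴ = (1−a)S/(4σ).
T⁴ = 0.410·88500/(4·5.67×10⁻⁸) = 1.600×10¹¹ K⁴.
T = (1.600×10¹¹)^(1/4).

T ≈ 632 K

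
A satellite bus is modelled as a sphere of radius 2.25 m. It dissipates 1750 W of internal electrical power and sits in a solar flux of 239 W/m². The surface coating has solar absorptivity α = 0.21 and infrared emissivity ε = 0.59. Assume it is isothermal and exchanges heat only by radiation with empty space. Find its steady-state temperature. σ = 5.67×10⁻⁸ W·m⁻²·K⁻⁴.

At steady state, absorbed solar power + internal power = radiated power.
Absorbed: α·S·A_cross = 0.21·239·15.90 = 798.2 W (cross-section πr²).
Total input = 798.2 + 1750 = 2548 W.
Radiated: εσ·A_surf·T⁴ with A_surf = 4πr² = 63.62 m².
T⁴ = 2548/(0.59·5.67×10⁻⁸·63.62) = 1.197×10⁹ K⁴.

T ≈ 186 K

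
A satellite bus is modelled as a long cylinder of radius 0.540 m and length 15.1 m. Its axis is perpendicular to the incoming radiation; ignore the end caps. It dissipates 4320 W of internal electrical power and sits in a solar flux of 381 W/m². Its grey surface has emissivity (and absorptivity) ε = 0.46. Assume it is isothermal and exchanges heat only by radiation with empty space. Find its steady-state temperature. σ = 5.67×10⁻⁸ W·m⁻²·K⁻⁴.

T ≈ 271 K

At steady state, absorbed solar power + internal power = radiated power.
Absorbed: α·S·A_cross = 0.46·381·16.31 = 2858 W (cross-section 2rL).
Total input = 2858 + 4320 = 7178 W.
Radiated: εσ·A_surf·T⁴ with A_surf = 2πrL = 51.23 m².
T⁴ = 7178/(0.46·5.67×10⁻⁸·51.23) = 5.372×10⁹ K⁴.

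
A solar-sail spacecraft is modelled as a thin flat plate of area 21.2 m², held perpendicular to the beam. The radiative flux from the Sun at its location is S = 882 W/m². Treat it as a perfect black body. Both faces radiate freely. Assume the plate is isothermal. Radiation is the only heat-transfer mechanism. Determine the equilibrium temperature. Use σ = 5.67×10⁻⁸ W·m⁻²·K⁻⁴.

At equilibrium, absorbed power = emitted power.
Absorbing cross-section = A = 21.20 m²; emitting surface = 2A = 42.40 m² (ratio 2).
S·A_cross = εσ·A_surf·T⁴  ⇒  T⁴ = S/(2σ).
T⁴ = 1.00·882/(2·5.67×10⁻⁸) = 7.778×10⁹ K⁴.
T = (7.778×10⁹)^(1/4).

T ≈ 297 K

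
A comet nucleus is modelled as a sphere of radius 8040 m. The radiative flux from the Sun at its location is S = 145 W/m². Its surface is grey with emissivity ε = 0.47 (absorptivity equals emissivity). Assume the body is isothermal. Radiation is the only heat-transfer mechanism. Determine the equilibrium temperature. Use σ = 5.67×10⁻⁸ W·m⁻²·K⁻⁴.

T ≈ 159 K

At equilibrium, absorbed power = emitted power.
Absorbing cross-section = πr² = 2.031×10⁸ m²; emitting surface = 4πr² = 8.123×10⁸ m² (ratio 4).
εS·A_cross = εσ·A_surf·T⁴  ⇒  T⁴ = S/(4σ)   (ε cancels).
T⁴ = 145/(4·5.67×10⁻⁸) = 6.393×10⁸ K⁴.
T = (6.393×10⁸)^(1/4).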